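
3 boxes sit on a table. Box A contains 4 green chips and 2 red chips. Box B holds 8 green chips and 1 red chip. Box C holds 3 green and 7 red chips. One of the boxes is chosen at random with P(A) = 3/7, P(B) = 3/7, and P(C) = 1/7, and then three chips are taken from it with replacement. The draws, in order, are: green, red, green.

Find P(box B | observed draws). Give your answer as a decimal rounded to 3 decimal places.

Compute the likelihood of the observed sequence for each case: P(data | box A) = (4/6)(2/6)(4/6) = 0.14815; P(data | box B) = (8/9)(1/9)(8/9) = 0.087791; P(data | box C) = (3/10)(7/10)(3/10) = 0.063.
Weighting by the prior gives 3/7 · 0.14815 = 0.063492, 3/7 · 0.087791 = 0.037625, 1/7 · 0.063 = 0.009; these sum to 0.11012.
So P(box B | data) = (0.037625) / (0.11012) = 0.34168.

0.342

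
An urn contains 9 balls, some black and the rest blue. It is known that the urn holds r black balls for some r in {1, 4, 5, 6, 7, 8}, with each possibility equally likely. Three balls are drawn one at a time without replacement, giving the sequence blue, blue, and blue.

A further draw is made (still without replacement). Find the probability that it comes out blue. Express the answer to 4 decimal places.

For each hypothesis, P(data | H) works out to: P(data | r = 1) = (8/9)(7/8)(6/7) = 2/3; P(data | r = 4) = (5/9)(4/8)(3/7) = 5/42; P(data | r = 5) = (4/9)(3/8)(2/7) = 1/21; P(data | r = 6) = (3/9)(2/8)(1/7) = 1/84; P(data | r = 7) = (2/9)(1/8)(0/7) = 0; P(data | r = 8) = (1/9)(0/8) = 0.
Multiplying each by its prior: 1/6 · 2/3 = 1/9, 1/6 · 5/42 = 5/252, 1/6 · 1/21 = 1/126, 1/6 · 1/84 = 1/504, 1/6 · 0 = 0, 1/6 · 0 = 0; summing to 71/504.
Dividing through by the total gives posterior P(r = 1 | data) = 56/71, P(r = 4 | data) = 10/71, P(r = 5 | data) = 4/71, P(r = 6 | data) = 1/71, P(r = 7 | data) = 0, P(r = 8 | data) = 0.
So P(blue next | data) = Σ P(blue next | H) P(H | data) = (5/6)(56/71) + (1/3)(10/71) + (1/6)(4/71) + (0)(1/71) = 152/213.

0.7136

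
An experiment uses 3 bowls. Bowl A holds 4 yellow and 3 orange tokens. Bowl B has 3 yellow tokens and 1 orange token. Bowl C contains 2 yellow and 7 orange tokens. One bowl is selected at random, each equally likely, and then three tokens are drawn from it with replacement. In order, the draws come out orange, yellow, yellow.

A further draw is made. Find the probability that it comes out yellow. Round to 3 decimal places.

Under each hypothesis, the probability of the observed sequence is: P(data | bowl A) = (3/7)(4/7)(4/7) = 0.13994; P(data | bowl B) = (1/4)(3/4)(3/4) = 0.14062; P(data | bowl C) = (7/9)(2/9)(2/9) = 0.038409.
Multiplying each by its prior: 1/3 · 0.13994 = 0.046647, 1/3 · 0.14062 = 0.046875, 1/3 · 0.038409 = 0.012803; with total 0.10633.
Normalising, the posterior is P(bowl A | data) = 0.43872, P(bowl B | data) = 0.44086, P(bowl C | data) = 0.12041.
Averaging over the posterior, P(yellow next | data) = (4/7)(0.43872) + (3/4)(0.44086) + (2/9)(0.12041) = 0.60811.

0.608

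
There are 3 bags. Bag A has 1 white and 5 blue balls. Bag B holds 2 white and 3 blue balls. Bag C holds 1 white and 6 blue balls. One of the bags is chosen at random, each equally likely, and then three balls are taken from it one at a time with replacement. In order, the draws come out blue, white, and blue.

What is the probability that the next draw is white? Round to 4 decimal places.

0.2519

Compute the likelihood of the observed sequence for each case: P(data | bag A) = (5/6)(1/6)(5/6) = 0.11574; P(data | bag B) = (3/5)(2/5)(3/5) = 0.144; P(data | bag C) = (6/7)(1/7)(6/7) = 0.10496.
Multiplying each by its prior: 1/3 · 0.11574 = 0.03858, 1/3 · 0.144 = 0.048, 1/3 · 0.10496 = 0.034985; with total 0.12157.
The posterior is then P(bag A | data) = 0.31736, P(bag B | data) = 0.39485, P(bag C | data) = 0.28779.
The predictive probability is P(white next | data) = (1/6)(0.31736) + (2/5)(0.39485) + (1/7)(0.28779) = 0.25195.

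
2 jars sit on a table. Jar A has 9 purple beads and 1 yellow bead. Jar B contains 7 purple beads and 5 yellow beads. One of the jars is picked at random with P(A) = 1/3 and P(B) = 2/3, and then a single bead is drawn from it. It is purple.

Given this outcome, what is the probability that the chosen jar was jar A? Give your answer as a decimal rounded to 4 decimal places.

The likelihood of this draw under each hypothesis: P(data | jar A) = (9/10) = 9/10; P(data | jar B) = (7/12) = 7/12.
The prior-weighted likelihoods are 1/3 · 9/10 = 3/10, 2/3 · 7/12 = 7/18; with total 31/45.
Therefore the posterior P(jar A | data) = (3/10) / (31/45) = 27/62.

0.4355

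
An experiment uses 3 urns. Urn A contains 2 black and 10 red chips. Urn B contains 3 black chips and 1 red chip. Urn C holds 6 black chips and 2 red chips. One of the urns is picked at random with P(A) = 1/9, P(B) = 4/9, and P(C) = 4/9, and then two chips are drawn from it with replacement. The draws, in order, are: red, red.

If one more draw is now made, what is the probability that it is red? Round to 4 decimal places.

0.5891

Under each hypothesis, the probability of the observed sequence is: P(data | urn A) = (10/12)(10/12) = 25/36; P(data | urn B) = (1/4)(1/4) = 1/16; P(data | urn C) = (2/8)(2/8) = 1/16.
Weighting by the prior gives 1/9 · 25/36 = 25/324, 4/9 · 1/16 = 1/36, 4/9 · 1/16 = 1/36; with total 43/324.
Dividing through by the total gives posterior P(urn A | data) = 25/43, P(urn B | data) = 9/43, P(urn C | data) = 9/43.
Averaging over the posterior, P(red next | data) = (5/6)(25/43) + (1/4)(9/43) + (1/4)(9/43) = 76/129.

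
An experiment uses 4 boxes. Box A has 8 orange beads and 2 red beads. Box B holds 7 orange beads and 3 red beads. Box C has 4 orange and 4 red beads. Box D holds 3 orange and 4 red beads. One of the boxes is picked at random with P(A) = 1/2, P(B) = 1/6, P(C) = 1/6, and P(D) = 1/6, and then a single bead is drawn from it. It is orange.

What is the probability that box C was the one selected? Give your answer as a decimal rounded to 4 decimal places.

0.1241

Compute the likelihood of this draw for each case: P(data | box A) = (8/10) = 4/5; P(data | box B) = (7/10) = 7/10; P(data | box C) = (4/8) = 1/2; P(data | box D) = (3/7) = 3/7.
Multiplying each by its prior: 1/2 · 4/5 = 2/5, 1/6 · 7/10 = 7/60, 1/6 · 1/2 = 1/12, 1/6 · 3/7 = 1/14; these sum to 47/70.
Therefore the posterior P(box C | data) = (1/12) / (47/70) = 35/282.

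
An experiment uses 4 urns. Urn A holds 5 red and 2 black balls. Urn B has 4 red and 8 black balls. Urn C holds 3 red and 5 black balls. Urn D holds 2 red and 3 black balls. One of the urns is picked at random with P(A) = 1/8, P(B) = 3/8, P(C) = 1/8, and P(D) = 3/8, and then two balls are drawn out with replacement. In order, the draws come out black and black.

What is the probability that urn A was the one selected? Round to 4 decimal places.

0.0283

For each hypothesis, P(data | H) works out to: P(data | urn A) = (2/7)(2/7) = 0.081633; P(data | urn B) = (8/12)(8/12) = 0.44444; P(data | urn C) = (5/8)(5/8) = 0.39062; P(data | urn D) = (3/5)(3/5) = 0.36.
The prior-weighted likelihoods are 1/8 · 0.081633 = 0.010204, 3/8 · 0.44444 = 0.16667, 1/8 · 0.39062 = 0.048828, 3/8 · 0.36 = 0.135; summing to 0.3607.
So P(urn A | data) = (0.010204) / (0.3607) = 0.02829.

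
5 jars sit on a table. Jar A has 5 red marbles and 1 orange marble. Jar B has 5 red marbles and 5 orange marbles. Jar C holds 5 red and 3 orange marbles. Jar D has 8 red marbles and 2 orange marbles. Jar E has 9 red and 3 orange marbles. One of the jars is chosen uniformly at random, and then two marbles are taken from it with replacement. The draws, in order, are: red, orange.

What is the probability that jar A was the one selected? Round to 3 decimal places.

Under each hypothesis, the probability of the observed sequence is: P(data | jar A) = (5/6)(1/6) = 0.13889; P(data | jar B) = (5/10)(5/10) = 0.25; P(data | jar C) = (5/8)(3/8) = 0.23438; P(data | jar D) = (8/10)(2/10) = 0.16; P(data | jar E) = (9/12)(3/12) = 0.1875.
Weighting by the prior gives 1/5 · 0.13889 = 0.027778, 1/5 · 0.25 = 0.05, 1/5 · 0.23438 = 0.046875, 1/5 · 0.16 = 0.032, 1/5 · 0.1875 = 0.0375; summing to 0.19415.
Hence P(jar A | data) = (0.027778) / (0.19415) = 0.14307.

0.143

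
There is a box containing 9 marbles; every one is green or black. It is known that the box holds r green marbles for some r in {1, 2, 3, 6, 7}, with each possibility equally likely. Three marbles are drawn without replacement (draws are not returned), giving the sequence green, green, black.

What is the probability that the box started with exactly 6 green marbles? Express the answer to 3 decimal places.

0.402

The likelihood of the observed sequence under each hypothesis: P(data | r = 1) = (1/9)(0/8) = 0; P(data | r = 2) = (2/9)(1/8)(7/7) = 1/36; P(data | r = 3) = (3/9)(2/8)(6/7) = 1/14; P(data | r = 6) = (6/9)(5/8)(3/7) = 5/28; P(data | r = 7) = (7/9)(6/8)(2/7) = 1/6.
Multiplying each by its prior: 1/5 · 0 = 0, 1/5 · 1/36 = 1/180, 1/5 · 1/14 = 1/70, 1/5 · 5/28 = 1/28, 1/5 · 1/6 = 1/30; summing to 4/45.
Hence P(r = 6 | data) = (1/28) / (4/45) = 45/112.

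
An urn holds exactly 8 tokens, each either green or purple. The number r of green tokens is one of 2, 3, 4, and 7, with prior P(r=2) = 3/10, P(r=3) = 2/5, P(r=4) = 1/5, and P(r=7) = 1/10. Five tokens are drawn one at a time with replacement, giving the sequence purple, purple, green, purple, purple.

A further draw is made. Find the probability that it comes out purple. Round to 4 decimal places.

Under each hypothesis, the probability of the observed sequence is: P(data | r = 2) = (6/8)(6/8)(2/8)(6/8)(6/8) = 0.079102; P(data | r = 3) = (5/8)(5/8)(3/8)(5/8)(5/8) = 0.05722; P(data | r = 4) = (4/8)(4/8)(4/8)(4/8)(4/8) = 0.03125; P(data | r = 7) = (1/8)(1/8)(7/8)(1/8)(1/8) = 0.00021362.
The prior-weighted likelihoods are 3/10 · 0.079102 = 0.02373, 2/5 · 0.05722 = 0.022888, 1/5 · 0.03125 = 0.00625, 1/10 · 0.00021362 = 2.1362e-05; summing to 0.05289.
The posterior is then P(r = 2 | data) = 0.44868, P(r = 3 | data) = 0.43275, P(r = 4 | data) = 0.11817, P(r = 7 | data) = 0.0004039.
Averaging over the posterior, P(purple next | data) = (3/4)(0.44868) + (5/8)(0.43275) + (1/2)(0.11817) + (1/8)(0.0004039) = 0.66611.

0.6661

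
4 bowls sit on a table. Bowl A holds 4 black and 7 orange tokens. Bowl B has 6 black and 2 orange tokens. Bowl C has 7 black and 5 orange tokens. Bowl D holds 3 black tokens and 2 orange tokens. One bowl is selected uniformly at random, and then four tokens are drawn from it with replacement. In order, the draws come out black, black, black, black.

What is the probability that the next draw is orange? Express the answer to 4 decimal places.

0.3285

Compute the likelihood of the observed sequence for each case: P(data | bowl A) = (4/11)(4/11)(4/11)(4/11) = 0.017485; P(data | bowl B) = (6/8)(6/8)(6/8)(6/8) = 0.31641; P(data | bowl C) = (7/12)(7/12)(7/12)(7/12) = 0.11579; P(data | bowl D) = (3/5)(3/5)(3/5)(3/5) = 0.1296.
Weighting by the prior gives 1/4 · 0.017485 = 0.0043713, 1/4 · 0.31641 = 0.079102, 1/4 · 0.11579 = 0.028947, 1/4 · 0.1296 = 0.0324; summing to 0.14482.
Dividing through by the total gives posterior P(bowl A | data) = 0.030184, P(bowl B | data) = 0.54621, P(bowl C | data) = 0.19988, P(bowl D | data) = 0.22373.
So P(orange next | data) = Σ P(orange next | H) P(H | data) = (7/11)(0.030184) + (1/4)(0.54621) + (5/12)(0.19988) + (2/5)(0.22373) = 0.32854.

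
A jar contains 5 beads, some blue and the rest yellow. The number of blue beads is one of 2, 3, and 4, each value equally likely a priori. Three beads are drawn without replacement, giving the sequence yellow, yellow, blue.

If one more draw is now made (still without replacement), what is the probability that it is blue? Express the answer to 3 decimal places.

For each hypothesis, P(data | H) works out to: P(data | r = 2) = (3/5)(2/4)(2/3) = 1/5; P(data | r = 3) = (2/5)(1/4)(3/3) = 1/10; P(data | r = 4) = (1/5)(0/4) = 0.
Weighting by the prior gives 1/3 · 1/5 = 1/15, 1/3 · 1/10 = 1/30, 1/3 · 0 = 0; summing to 1/10.
Normalising, the posterior is P(r = 2 | data) = 2/3, P(r = 3 | data) = 1/3, P(r = 4 | data) = 0.
The predictive probability is P(blue next | data) = (1/2)(2/3) + (1)(1/3) = 2/3.

0.667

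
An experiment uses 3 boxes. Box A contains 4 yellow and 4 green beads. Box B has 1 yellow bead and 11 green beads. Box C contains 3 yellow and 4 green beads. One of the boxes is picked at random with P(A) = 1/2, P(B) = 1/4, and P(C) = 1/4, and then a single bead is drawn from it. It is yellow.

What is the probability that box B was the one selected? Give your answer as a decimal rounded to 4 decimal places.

For each hypothesis, P(data | H) works out to: P(data | box A) = (4/8) = 1/2; P(data | box B) = (1/12) = 1/12; P(data | box C) = (3/7) = 3/7.
The prior-weighted likelihoods are 1/2 · 1/2 = 1/4, 1/4 · 1/12 = 1/48, 1/4 · 3/7 = 3/28; with total 127/336.
By Bayes' rule, P(box B | data) = (1/48) / (127/336) = 7/127.

0.0551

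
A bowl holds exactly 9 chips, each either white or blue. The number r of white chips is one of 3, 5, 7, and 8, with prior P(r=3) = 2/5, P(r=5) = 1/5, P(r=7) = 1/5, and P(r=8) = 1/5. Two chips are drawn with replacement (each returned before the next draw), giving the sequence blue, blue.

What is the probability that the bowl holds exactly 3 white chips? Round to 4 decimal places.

For each hypothesis, P(data | H) works out to: P(data | r = 3) = (6/9)(6/9) = 4/9; P(data | r = 5) = (4/9)(4/9) = 16/81; P(data | r = 7) = (2/9)(2/9) = 4/81; P(data | r = 8) = (1/9)(1/9) = 1/81.
Weighting by the prior gives 2/5 · 4/9 = 8/45, 1/5 · 16/81 = 16/405, 1/5 · 4/81 = 4/405, 1/5 · 1/81 = 1/405; with total 31/135.
Hence P(r = 3 | data) = (8/45) / (31/135) = 24/31.

0.7742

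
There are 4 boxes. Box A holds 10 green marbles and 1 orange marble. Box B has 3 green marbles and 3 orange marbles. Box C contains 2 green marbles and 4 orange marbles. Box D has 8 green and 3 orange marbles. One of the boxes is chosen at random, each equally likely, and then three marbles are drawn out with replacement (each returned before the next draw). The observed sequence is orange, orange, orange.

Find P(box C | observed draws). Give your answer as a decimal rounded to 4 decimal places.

0.6698

For each hypothesis, P(data | H) works out to: P(data | box A) = (1/11)(1/11)(1/11) = 0.00075131; P(data | box B) = (3/6)(3/6)(3/6) = 0.125; P(data | box C) = (4/6)(4/6)(4/6) = 0.2963; P(data | box D) = (3/11)(3/11)(3/11) = 0.020285.
Weighting by the prior gives 1/4 · 0.00075131 = 0.00018783, 1/4 · 0.125 = 0.03125, 1/4 · 0.2963 = 0.074074, 1/4 · 0.020285 = 0.0050714; summing to 0.11058.
By Bayes' rule, P(box C | data) = (0.074074) / (0.11058) = 0.66985.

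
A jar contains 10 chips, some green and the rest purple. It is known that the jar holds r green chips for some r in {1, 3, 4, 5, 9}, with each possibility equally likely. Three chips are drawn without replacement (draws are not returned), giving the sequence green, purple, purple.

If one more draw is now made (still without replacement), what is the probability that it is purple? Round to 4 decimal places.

For each hypothesis, P(data | H) works out to: P(data | r = 1) = (1/10)(9/9)(8/8) = 0.1; P(data | r = 3) = (3/10)(7/9)(6/8) = 0.175; P(data | r = 4) = (4/10)(6/9)(5/8) = 0.16667; P(data | r = 5) = (5/10)(5/9)(4/8) = 0.13889; P(data | r = 9) = (9/10)(1/9)(0/8) = 0.
Weighting by the prior gives 1/5 · 0.1 = 0.02, 1/5 · 0.175 = 0.035, 1/5 · 0.16667 = 0.033333, 1/5 · 0.13889 = 0.027778, 1/5 · 0 = 0; summing to 0.11611.
The posterior is then P(r = 1 | data) = 0.17225, P(r = 3 | data) = 0.30144, P(r = 4 | data) = 0.28708, P(r = 5 | data) = 0.23923, P(r = 9 | data) = 0.
So P(purple next | data) = Σ P(purple next | H) P(H | data) = (1)(0.17225) + (5/7)(0.30144) + (4/7)(0.28708) + (3/7)(0.23923) = 0.65414.

0.6541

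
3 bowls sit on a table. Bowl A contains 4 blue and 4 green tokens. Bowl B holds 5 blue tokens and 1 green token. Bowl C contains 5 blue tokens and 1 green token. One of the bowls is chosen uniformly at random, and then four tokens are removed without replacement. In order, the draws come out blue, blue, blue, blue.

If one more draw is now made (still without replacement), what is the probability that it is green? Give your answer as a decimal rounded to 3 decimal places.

0.510

Under each hypothesis, the probability of the observed sequence is: P(data | bowl A) = (4/8)(3/7)(2/6)(1/5) = 1/70; P(data | bowl B) = (5/6)(4/5)(3/4)(2/3) = 1/3; P(data | bowl C) = (5/6)(4/5)(3/4)(2/3) = 1/3.
The prior-weighted likelihoods are 1/3 · 1/70 = 1/210, 1/3 · 1/3 = 1/9, 1/3 · 1/3 = 1/9; with total 143/630.
Normalising, the posterior is P(bowl A | data) = 3/143, P(bowl B | data) = 70/143, P(bowl C | data) = 70/143.
Averaging over the posterior, P(green next | data) = (1)(3/143) + (1/2)(70/143) + (1/2)(70/143) = 73/143.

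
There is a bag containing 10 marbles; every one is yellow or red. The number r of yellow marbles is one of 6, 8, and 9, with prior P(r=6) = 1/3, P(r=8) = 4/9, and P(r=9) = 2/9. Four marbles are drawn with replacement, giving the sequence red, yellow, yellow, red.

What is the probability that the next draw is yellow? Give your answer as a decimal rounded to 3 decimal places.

The likelihood of the observed sequence under each hypothesis: P(data | r = 6) = (4/10)(6/10)(6/10)(4/10) = 0.0576; P(data | r = 8) = (2/10)(8/10)(8/10)(2/10) = 0.0256; P(data | r = 9) = (1/10)(9/10)(9/10)(1/10) = 0.0081.
Weighting by the prior gives 1/3 · 0.0576 = 0.0192, 4/9 · 0.0256 = 0.011378, 2/9 · 0.0081 = 0.0018; with total 0.032378.
Normalising, the posterior is P(r = 6 | data) = 0.593, P(r = 8 | data) = 0.35141, P(r = 9 | data) = 0.055594.
Averaging over the posterior, P(yellow next | data) = (3/5)(0.593) + (4/5)(0.35141) + (9/10)(0.055594) = 0.68696.

0.687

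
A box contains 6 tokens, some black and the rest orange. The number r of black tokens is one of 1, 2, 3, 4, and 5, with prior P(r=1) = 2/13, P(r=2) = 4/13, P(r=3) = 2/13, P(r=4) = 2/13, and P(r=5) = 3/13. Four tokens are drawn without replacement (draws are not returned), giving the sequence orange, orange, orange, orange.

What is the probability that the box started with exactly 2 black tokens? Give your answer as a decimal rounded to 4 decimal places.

Under each hypothesis, the probability of the observed sequence is: P(data | r = 1) = (5/6)(4/5)(3/4)(2/3) = 1/3; P(data | r = 2) = (4/6)(3/5)(2/4)(1/3) = 1/15; P(data | r = 3) = (3/6)(2/5)(1/4)(0/3) = 0; P(data | r = 4) = (2/6)(1/5)(0/4) = 0; P(data | r = 5) = (1/6)(0/5) = 0.
Multiplying each by its prior: 2/13 · 1/3 = 2/39, 4/13 · 1/15 = 4/195, 2/13 · 0 = 0, 2/13 · 0 = 0, 3/13 · 0 = 0; these sum to 14/195.
Therefore the posterior P(r = 2 | data) = (4/195) / (14/195) = 2/7.

0.2857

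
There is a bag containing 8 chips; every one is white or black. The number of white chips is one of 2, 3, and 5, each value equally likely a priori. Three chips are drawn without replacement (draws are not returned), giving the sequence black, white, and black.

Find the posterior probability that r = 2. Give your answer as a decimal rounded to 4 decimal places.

0.4000

The likelihood of the observed sequence under each hypothesis: P(data | r = 2) = (6/8)(2/7)(5/6) = 5/28; P(data | r = 3) = (5/8)(3/7)(4/6) = 5/28; P(data | r = 5) = (3/8)(5/7)(2/6) = 5/56.
Weighting by the prior gives 1/3 · 5/28 = 5/84, 1/3 · 5/28 = 5/84, 1/3 · 5/56 = 5/168; these sum to 25/168.
So P(r = 2 | data) = (5/84) / (25/168) = 2/5.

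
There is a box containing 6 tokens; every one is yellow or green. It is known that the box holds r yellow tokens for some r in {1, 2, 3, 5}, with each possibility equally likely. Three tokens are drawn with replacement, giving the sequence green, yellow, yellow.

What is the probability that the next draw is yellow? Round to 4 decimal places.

0.5548

The likelihood of the observed sequence under each hypothesis: P(data | r = 1) = (5/6)(1/6)(1/6) = 5/216; P(data | r = 2) = (4/6)(2/6)(2/6) = 2/27; P(data | r = 3) = (3/6)(3/6)(3/6) = 1/8; P(data | r = 5) = (1/6)(5/6)(5/6) = 25/216.
The prior-weighted likelihoods are 1/4 · 5/216 = 5/864, 1/4 · 2/27 = 1/54, 1/4 · 1/8 = 1/32, 1/4 · 25/216 = 25/864; summing to 73/864.
Normalising, the posterior is P(r = 1 | data) = 5/73, P(r = 2 | data) = 16/73, P(r = 3 | data) = 27/73, P(r = 5 | data) = 25/73.
The predictive probability is P(yellow next | data) = (1/6)(5/73) + (1/3)(16/73) + (1/2)(27/73) + (5/6)(25/73) = 81/146.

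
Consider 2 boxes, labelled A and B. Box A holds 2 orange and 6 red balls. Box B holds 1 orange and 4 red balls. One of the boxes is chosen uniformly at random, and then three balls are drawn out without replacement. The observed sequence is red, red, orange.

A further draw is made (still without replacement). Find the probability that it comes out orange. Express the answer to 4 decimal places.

0.0943

For each hypothesis, P(data | H) works out to: P(data | box A) = (6/8)(5/7)(2/6) = 5/28; P(data | box B) = (4/5)(3/4)(1/3) = 1/5.
Multiplying each by its prior: 1/2 · 5/28 = 5/56, 1/2 · 1/5 = 1/10; summing to 53/280.
The posterior is then P(box A | data) = 25/53, P(box B | data) = 28/53.
The predictive probability is P(orange next | data) = (1/5)(25/53) + (0)(28/53) = 5/53.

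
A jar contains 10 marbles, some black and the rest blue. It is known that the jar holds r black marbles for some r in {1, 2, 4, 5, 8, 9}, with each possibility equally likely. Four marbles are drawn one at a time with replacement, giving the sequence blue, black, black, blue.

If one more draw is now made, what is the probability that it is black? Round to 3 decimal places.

0.469

Compute the likelihood of the observed sequence for each case: P(data | r = 1) = (9/10)(1/10)(1/10)(9/10) = 0.0081; P(data | r = 2) = (8/10)(2/10)(2/10)(8/10) = 0.0256; P(data | r = 4) = (6/10)(4/10)(4/10)(6/10) = 0.0576; P(data | r = 5) = (5/10)(5/10)(5/10)(5/10) = 0.0625; P(data | r = 8) = (2/10)(8/10)(8/10)(2/10) = 0.0256; P(data | r = 9) = (1/10)(9/10)(9/10)(1/10) = 0.0081.
Weighting by the prior gives 1/6 · 0.0081 = 0.00135, 1/6 · 0.0256 = 0.0042667, 1/6 · 0.0576 = 0.0096, 1/6 · 0.0625 = 0.010417, 1/6 · 0.0256 = 0.0042667, 1/6 · 0.0081 = 0.00135; summing to 0.03125.
Normalising, the posterior is P(r = 1 | data) = 0.0432, P(r = 2 | data) = 0.13653, P(r = 4 | data) = 0.3072, P(r = 5 | data) = 0.33333, P(r = 8 | data) = 0.13653, P(r = 9 | data) = 0.0432.
Averaging over the posterior, P(black next | data) = (1/10)(0.0432) + (1/5)(0.13653) + (2/5)(0.3072) + (1/2)(0.33333) + (4/5)(0.13653) + (9/10)(0.0432) = 0.46928.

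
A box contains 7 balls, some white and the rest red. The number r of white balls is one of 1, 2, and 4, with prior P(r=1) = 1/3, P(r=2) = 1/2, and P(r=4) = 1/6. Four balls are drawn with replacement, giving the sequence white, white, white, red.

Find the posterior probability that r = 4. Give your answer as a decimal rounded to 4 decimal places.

0.5926

For each hypothesis, P(data | H) works out to: P(data | r = 1) = (1/7)(1/7)(1/7)(6/7) = 0.002499; P(data | r = 2) = (2/7)(2/7)(2/7)(5/7) = 0.01666; P(data | r = 4) = (4/7)(4/7)(4/7)(3/7) = 0.079967.
Weighting by the prior gives 1/3 · 0.002499 = 0.00083299, 1/2 · 0.01666 = 0.0083299, 1/6 · 0.079967 = 0.013328; these sum to 0.022491.
So P(r = 4 | data) = (0.013328) / (0.022491) = 0.59259.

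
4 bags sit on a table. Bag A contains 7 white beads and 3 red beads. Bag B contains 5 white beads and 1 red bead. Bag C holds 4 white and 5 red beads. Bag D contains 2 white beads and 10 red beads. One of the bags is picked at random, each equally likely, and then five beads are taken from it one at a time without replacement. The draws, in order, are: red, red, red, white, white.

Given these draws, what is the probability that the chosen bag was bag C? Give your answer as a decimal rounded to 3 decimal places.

The likelihood of the observed sequence under each hypothesis: P(data | bag A) = (3/10)(2/9)(1/8)(7/7)(6/6) = 0.0083333; P(data | bag B) = (1/6)(0/5) = 0; P(data | bag C) = (5/9)(4/8)(3/7)(4/6)(3/5) = 0.047619; P(data | bag D) = (10/12)(9/11)(8/10)(2/9)(1/8) = 0.015152.
Weighting by the prior gives 1/4 · 0.0083333 = 0.0020833, 1/4 · 0 = 0, 1/4 · 0.047619 = 0.011905, 1/4 · 0.015152 = 0.0037879; these sum to 0.017776.
So P(bag C | data) = (0.011905) / (0.017776) = 0.66971.

0.670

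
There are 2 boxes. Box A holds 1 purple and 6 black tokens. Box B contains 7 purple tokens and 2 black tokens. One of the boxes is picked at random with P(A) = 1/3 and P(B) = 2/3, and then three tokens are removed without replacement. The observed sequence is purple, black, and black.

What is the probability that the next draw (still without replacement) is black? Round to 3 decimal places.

Compute the likelihood of the observed sequence for each case: P(data | box A) = (1/7)(6/6)(5/5) = 1/7; P(data | box B) = (7/9)(2/8)(1/7) = 1/36.
Multiplying each by its prior: 1/3 · 1/7 = 1/21, 2/3 · 1/36 = 1/54; these sum to 25/378.
Dividing through by the total gives posterior P(box A | data) = 18/25, P(box B | data) = 7/25.
The predictive probability is P(black next | data) = (1)(18/25) + (0)(7/25) = 18/25.

0.720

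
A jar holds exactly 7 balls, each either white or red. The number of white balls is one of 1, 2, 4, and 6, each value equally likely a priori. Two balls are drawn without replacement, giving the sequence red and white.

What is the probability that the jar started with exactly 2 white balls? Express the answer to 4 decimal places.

0.2941

For each hypothesis, P(data | H) works out to: P(data | r = 1) = (6/7)(1/6) = 1/7; P(data | r = 2) = (5/7)(2/6) = 5/21; P(data | r = 4) = (3/7)(4/6) = 2/7; P(data | r = 6) = (1/7)(6/6) = 1/7.
Multiplying each by its prior: 1/4 · 1/7 = 1/28, 1/4 · 5/21 = 5/84, 1/4 · 2/7 = 1/14, 1/4 · 1/7 = 1/28; summing to 17/84.
So P(r = 2 | data) = (5/84) / (17/84) = 5/17.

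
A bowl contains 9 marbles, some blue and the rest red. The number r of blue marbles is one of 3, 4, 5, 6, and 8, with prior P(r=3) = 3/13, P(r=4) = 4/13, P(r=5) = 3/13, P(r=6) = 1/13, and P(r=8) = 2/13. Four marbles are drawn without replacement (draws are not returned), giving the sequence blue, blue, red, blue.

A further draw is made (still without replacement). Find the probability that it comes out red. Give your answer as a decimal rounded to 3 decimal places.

0.456

Compute the likelihood of the observed sequence for each case: P(data | r = 3) = (3/9)(2/8)(6/7)(1/6) = 1/84; P(data | r = 4) = (4/9)(3/8)(5/7)(2/6) = 5/126; P(data | r = 5) = (5/9)(4/8)(4/7)(3/6) = 5/63; P(data | r = 6) = (6/9)(5/8)(3/7)(4/6) = 5/42; P(data | r = 8) = (8/9)(7/8)(1/7)(6/6) = 1/9.
Multiplying each by its prior: 3/13 · 1/84 = 1/364, 4/13 · 5/126 = 10/819, 3/13 · 5/63 = 5/273, 1/13 · 5/42 = 5/546, 2/13 · 1/9 = 2/117; summing to 5/84.
Dividing through by the total gives posterior P(r = 3 | data) = 3/65, P(r = 4 | data) = 8/39, P(r = 5 | data) = 4/13, P(r = 6 | data) = 2/13, P(r = 8 | data) = 56/195.
Averaging over the posterior, P(red next | data) = (1)(3/65) + (4/5)(8/39) + (3/5)(4/13) + (2/5)(2/13) + (0)(56/195) = 89/195.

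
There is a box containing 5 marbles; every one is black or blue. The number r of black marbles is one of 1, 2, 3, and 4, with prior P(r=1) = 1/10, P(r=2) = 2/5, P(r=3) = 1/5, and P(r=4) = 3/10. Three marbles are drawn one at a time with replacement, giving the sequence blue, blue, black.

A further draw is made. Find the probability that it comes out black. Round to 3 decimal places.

For each hypothesis, P(data | H) works out to: P(data | r = 1) = (4/5)(4/5)(1/5) = 16/125; P(data | r = 2) = (3/5)(3/5)(2/5) = 18/125; P(data | r = 3) = (2/5)(2/5)(3/5) = 12/125; P(data | r = 4) = (1/5)(1/5)(4/5) = 4/125.
Weighting by the prior gives 1/10 · 16/125 = 8/625, 2/5 · 18/125 = 36/625, 1/5 · 12/125 = 12/625, 3/10 · 4/125 = 6/625; summing to 62/625.
Normalising, the posterior is P(r = 1 | data) = 4/31, P(r = 2 | data) = 18/31, P(r = 3 | data) = 6/31, P(r = 4 | data) = 3/31.
The predictive probability is P(black next | data) = (1/5)(4/31) + (2/5)(18/31) + (3/5)(6/31) + (4/5)(3/31) = 14/31.

0.452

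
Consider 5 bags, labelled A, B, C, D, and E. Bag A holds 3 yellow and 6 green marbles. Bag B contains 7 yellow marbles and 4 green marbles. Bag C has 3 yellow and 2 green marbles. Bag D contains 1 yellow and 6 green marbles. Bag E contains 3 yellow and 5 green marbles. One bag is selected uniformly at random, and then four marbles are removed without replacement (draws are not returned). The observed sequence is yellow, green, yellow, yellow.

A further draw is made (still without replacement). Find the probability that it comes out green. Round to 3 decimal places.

0.743

The likelihood of the observed sequence under each hypothesis: P(data | bag A) = (3/9)(6/8)(2/7)(1/6) = 0.011905; P(data | bag B) = (7/11)(4/10)(6/9)(5/8) = 0.10606; P(data | bag C) = (3/5)(2/4)(2/3)(1/2) = 0.1; P(data | bag D) = (1/7)(6/6)(0/5) = 0; P(data | bag E) = (3/8)(5/7)(2/6)(1/5) = 0.017857.
Weighting by the prior gives 1/5 · 0.011905 = 0.002381, 1/5 · 0.10606 = 0.021212, 1/5 · 0.1 = 0.02, 1/5 · 0 = 0, 1/5 · 0.017857 = 0.0035714; these sum to 0.047165.
Normalising, the posterior is P(bag A | data) = 0.050482, P(bag B | data) = 0.44975, P(bag C | data) = 0.42405, P(bag D | data) = 0, P(bag E | data) = 0.075723.
Averaging over the posterior, P(green next | data) = (1)(0.050482) + (3/7)(0.44975) + (1)(0.42405) + (1)(0.075723) = 0.743.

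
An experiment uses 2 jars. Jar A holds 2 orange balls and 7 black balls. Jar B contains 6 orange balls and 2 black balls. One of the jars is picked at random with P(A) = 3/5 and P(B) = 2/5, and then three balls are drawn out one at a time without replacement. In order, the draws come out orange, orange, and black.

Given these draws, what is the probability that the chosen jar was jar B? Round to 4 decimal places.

Compute the likelihood of the observed sequence for each case: P(data | jar A) = (2/9)(1/8)(7/7) = 1/36; P(data | jar B) = (6/8)(5/7)(2/6) = 5/28.
The prior-weighted likelihoods are 3/5 · 1/36 = 1/60, 2/5 · 5/28 = 1/14; summing to 37/420.
Therefore the posterior P(jar B | data) = (1/14) / (37/420) = 30/37.

0.8108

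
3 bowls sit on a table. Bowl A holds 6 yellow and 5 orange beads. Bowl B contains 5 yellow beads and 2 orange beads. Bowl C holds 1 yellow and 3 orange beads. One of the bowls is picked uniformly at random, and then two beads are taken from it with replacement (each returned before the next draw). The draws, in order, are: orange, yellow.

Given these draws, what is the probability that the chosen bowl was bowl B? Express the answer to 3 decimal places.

0.319

Under each hypothesis, the probability of the observed sequence is: P(data | bowl A) = (5/11)(6/11) = 0.24793; P(data | bowl B) = (2/7)(5/7) = 0.20408; P(data | bowl C) = (3/4)(1/4) = 0.1875.
Multiplying each by its prior: 1/3 · 0.24793 = 0.082645, 1/3 · 0.20408 = 0.068027, 1/3 · 0.1875 = 0.0625; summing to 0.21317.
Therefore the posterior P(bowl B | data) = (0.068027) / (0.21317) = 0.31912.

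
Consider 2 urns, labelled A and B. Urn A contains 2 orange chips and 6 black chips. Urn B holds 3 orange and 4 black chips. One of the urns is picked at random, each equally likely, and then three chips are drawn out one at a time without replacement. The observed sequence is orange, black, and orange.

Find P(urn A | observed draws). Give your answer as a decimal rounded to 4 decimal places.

The likelihood of the observed sequence under each hypothesis: P(data | urn A) = (2/8)(6/7)(1/6) = 1/28; P(data | urn B) = (3/7)(4/6)(2/5) = 4/35.
Multiplying each by its prior: 1/2 · 1/28 = 1/56, 1/2 · 4/35 = 2/35; these sum to 3/40.
Hence P(urn A | data) = (1/56) / (3/40) = 5/21.

0.2381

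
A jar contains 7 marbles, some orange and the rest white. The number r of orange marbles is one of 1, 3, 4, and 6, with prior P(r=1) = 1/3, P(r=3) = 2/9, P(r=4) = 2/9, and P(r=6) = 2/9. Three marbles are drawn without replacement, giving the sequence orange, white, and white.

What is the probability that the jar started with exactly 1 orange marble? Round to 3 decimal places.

0.429

Compute the likelihood of the observed sequence for each case: P(data | r = 1) = (1/7)(6/6)(5/5) = 1/7; P(data | r = 3) = (3/7)(4/6)(3/5) = 6/35; P(data | r = 4) = (4/7)(3/6)(2/5) = 4/35; P(data | r = 6) = (6/7)(1/6)(0/5) = 0.
Multiplying each by its prior: 1/3 · 1/7 = 1/21, 2/9 · 6/35 = 4/105, 2/9 · 4/35 = 8/315, 2/9 · 0 = 0; summing to 1/9.
Hence P(r = 1 | data) = (1/21) / (1/9) = 3/7.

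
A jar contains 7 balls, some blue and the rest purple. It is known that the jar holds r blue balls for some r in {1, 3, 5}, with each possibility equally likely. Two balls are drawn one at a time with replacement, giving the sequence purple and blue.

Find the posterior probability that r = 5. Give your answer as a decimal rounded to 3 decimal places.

For each hypothesis, P(data | H) works out to: P(data | r = 1) = (6/7)(1/7) = 6/49; P(data | r = 3) = (4/7)(3/7) = 12/49; P(data | r = 5) = (2/7)(5/7) = 10/49.
Multiplying each by its prior: 1/3 · 6/49 = 2/49, 1/3 · 12/49 = 4/49, 1/3 · 10/49 = 10/147; these sum to 4/21.
By Bayes' rule, P(r = 5 | data) = (10/147) / (4/21) = 5/14.

0.357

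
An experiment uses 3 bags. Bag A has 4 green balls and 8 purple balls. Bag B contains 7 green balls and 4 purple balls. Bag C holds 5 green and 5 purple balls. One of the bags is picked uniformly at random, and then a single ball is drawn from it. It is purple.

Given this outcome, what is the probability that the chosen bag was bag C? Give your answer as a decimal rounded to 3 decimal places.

Under each hypothesis, the probability of this draw is: P(data | bag A) = (8/12) = 2/3; P(data | bag B) = (4/11) = 4/11; P(data | bag C) = (5/10) = 1/2.
Multiplying each by its prior: 1/3 · 2/3 = 2/9, 1/3 · 4/11 = 4/33, 1/3 · 1/2 = 1/6; these sum to 101/198.
So P(bag C | data) = (1/6) / (101/198) = 33/101.

0.327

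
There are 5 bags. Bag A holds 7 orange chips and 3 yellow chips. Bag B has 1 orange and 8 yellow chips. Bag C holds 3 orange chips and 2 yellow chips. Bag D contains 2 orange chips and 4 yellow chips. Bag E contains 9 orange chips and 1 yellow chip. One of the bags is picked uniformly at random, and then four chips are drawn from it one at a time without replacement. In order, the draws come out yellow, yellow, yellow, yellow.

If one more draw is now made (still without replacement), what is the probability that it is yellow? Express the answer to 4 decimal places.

For each hypothesis, P(data | H) works out to: P(data | bag A) = (3/10)(2/9)(1/8)(0/7) = 0; P(data | bag B) = (8/9)(7/8)(6/7)(5/6) = 5/9; P(data | bag C) = (2/5)(1/4)(0/3) = 0; P(data | bag D) = (4/6)(3/5)(2/4)(1/3) = 1/15; P(data | bag E) = (1/10)(0/9) = 0.
Weighting by the prior gives 1/5 · 0 = 0, 1/5 · 5/9 = 1/9, 1/5 · 0 = 0, 1/5 · 1/15 = 1/75, 1/5 · 0 = 0; summing to 28/225.
The posterior is then P(bag A | data) = 0, P(bag B | data) = 25/28, P(bag C | data) = 0, P(bag D | data) = 3/28, P(bag E | data) = 0.
The predictive probability is P(yellow next | data) = (4/5)(25/28) + (0)(3/28) = 5/7.

0.7143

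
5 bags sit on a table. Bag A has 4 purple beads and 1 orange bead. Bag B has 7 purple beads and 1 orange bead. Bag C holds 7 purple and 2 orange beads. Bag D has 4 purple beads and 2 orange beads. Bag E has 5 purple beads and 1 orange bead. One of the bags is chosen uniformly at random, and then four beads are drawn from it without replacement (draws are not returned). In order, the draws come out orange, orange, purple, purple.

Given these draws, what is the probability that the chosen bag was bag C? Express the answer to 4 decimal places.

For each hypothesis, P(data | H) works out to: P(data | bag A) = (1/5)(0/4) = 0; P(data | bag B) = (1/8)(0/7) = 0; P(data | bag C) = (2/9)(1/8)(7/7)(6/6) = 1/36; P(data | bag D) = (2/6)(1/5)(4/4)(3/3) = 1/15; P(data | bag E) = (1/6)(0/5) = 0.
The prior-weighted likelihoods are 1/5 · 0 = 0, 1/5 · 0 = 0, 1/5 · 1/36 = 1/180, 1/5 · 1/15 = 1/75, 1/5 · 0 = 0; summing to 17/900.
So P(bag C | data) = (1/180) / (17/900) = 5/17.

0.2941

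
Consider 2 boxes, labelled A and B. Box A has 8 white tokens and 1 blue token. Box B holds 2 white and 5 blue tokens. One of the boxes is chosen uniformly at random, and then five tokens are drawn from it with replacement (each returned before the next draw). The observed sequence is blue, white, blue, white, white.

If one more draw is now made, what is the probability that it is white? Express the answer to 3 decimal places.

0.540

Under each hypothesis, the probability of the observed sequence is: P(data | box A) = (1/9)(8/9)(1/9)(8/9)(8/9) = 0.0086708; P(data | box B) = (5/7)(2/7)(5/7)(2/7)(2/7) = 0.0119.
Weighting by the prior gives 1/2 · 0.0086708 = 0.0043354, 1/2 · 0.0119 = 0.0059499; summing to 0.010285.
Normalising, the posterior is P(box A | data) = 0.42151, P(box B | data) = 0.57849.
Averaging over the posterior, P(white next | data) = (8/9)(0.42151) + (2/7)(0.57849) = 0.53996.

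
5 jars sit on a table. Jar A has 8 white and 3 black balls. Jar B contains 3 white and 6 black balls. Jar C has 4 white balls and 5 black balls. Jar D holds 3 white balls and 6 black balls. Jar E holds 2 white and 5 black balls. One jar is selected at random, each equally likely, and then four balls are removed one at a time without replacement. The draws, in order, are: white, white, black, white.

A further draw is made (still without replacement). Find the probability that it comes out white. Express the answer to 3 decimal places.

0.518

Under each hypothesis, the probability of the observed sequence is: P(data | jar A) = (8/11)(7/10)(3/9)(6/8) = 0.12727; P(data | jar B) = (3/9)(2/8)(6/7)(1/6) = 0.011905; P(data | jar C) = (4/9)(3/8)(5/7)(2/6) = 0.039683; P(data | jar D) = (3/9)(2/8)(6/7)(1/6) = 0.011905; P(data | jar E) = (2/7)(1/6)(5/5)(0/4) = 0.
The prior-weighted likelihoods are 1/5 · 0.12727 = 0.025455, 1/5 · 0.011905 = 0.002381, 1/5 · 0.039683 = 0.0079365, 1/5 · 0.011905 = 0.002381, 1/5 · 0 = 0; with total 0.038153.
The posterior is then P(jar A | data) = 0.66717, P(jar B | data) = 0.062405, P(jar C | data) = 0.20802, P(jar D | data) = 0.062405, P(jar E | data) = 0.
Averaging over the posterior, P(white next | data) = (5/7)(0.66717) + (0)(0.062405) + (1/5)(0.20802) + (0)(0.062405) = 0.51815.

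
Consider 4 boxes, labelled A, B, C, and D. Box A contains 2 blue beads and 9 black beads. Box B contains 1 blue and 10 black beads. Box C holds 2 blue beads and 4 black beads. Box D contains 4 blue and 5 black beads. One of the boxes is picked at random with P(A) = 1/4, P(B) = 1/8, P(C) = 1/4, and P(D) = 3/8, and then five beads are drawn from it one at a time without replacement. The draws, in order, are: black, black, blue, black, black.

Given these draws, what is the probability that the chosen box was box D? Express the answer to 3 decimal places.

0.177

Under each hypothesis, the probability of the observed sequence is: P(data | box A) = (9/11)(8/10)(2/9)(7/8)(6/7) = 0.10909; P(data | box B) = (10/11)(9/10)(1/9)(8/8)(7/7) = 0.090909; P(data | box C) = (4/6)(3/5)(2/4)(2/3)(1/2) = 0.066667; P(data | box D) = (5/9)(4/8)(4/7)(3/6)(2/5) = 0.031746.
Weighting by the prior gives 1/4 · 0.10909 = 0.027273, 1/8 · 0.090909 = 0.011364, 1/4 · 0.066667 = 0.016667, 3/8 · 0.031746 = 0.011905; these sum to 0.067208.
Hence P(box D | data) = (0.011905) / (0.067208) = 0.17713.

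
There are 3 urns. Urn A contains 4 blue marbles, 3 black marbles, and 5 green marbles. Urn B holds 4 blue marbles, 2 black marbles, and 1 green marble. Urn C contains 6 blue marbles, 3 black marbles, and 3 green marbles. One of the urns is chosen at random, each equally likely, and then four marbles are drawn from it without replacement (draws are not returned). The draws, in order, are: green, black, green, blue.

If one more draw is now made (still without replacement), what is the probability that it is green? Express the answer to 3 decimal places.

For each hypothesis, P(data | H) works out to: P(data | urn A) = (5/12)(3/11)(4/10)(4/9) = 0.020202; P(data | urn B) = (1/7)(2/6)(0/5) = 0; P(data | urn C) = (3/12)(3/11)(2/10)(6/9) = 0.0090909.
Multiplying each by its prior: 1/3 · 0.020202 = 0.006734, 1/3 · 0 = 0, 1/3 · 0.0090909 = 0.0030303; these sum to 0.0097643.
Dividing through by the total gives posterior P(urn A | data) = 0.68966, P(urn B | data) = 0, P(urn C | data) = 0.31034.
Averaging over the posterior, P(green next | data) = (3/8)(0.68966) + (1/8)(0.31034) = 0.29741.

0.297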